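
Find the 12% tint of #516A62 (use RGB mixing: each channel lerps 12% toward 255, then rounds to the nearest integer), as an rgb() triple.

rgb(102, 124, 117)

#516A62 is rgb(81, 106, 98).
Lerp each channel 12% toward 255:
  R: 81 + 20.88 = 101.88 → 102
  G: 106 + 0.12×(255−106) = 106 + 17.88 = 123.88 → 124
  B: 98 + 0.12×(255−98) = 98 + 18.84 = 116.84 → 117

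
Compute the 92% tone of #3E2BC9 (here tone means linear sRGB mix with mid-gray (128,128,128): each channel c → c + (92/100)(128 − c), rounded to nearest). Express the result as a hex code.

#7B7986

#3E2BC9 is rgb(62, 43, 201).
A 92% tone moves each channel 92% toward 128:
  R: 62 + 0.92×(128−62) = 62 + 60.72 = 122.72 → 123
  G: 43 + 78.2 = 121.2 → 121
  B: 201 − 67.16 = 133.84 → 134
rgb(123, 121, 134) = #7B7986.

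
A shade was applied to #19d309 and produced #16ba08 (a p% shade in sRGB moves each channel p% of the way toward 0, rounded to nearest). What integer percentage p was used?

#19d309 is rgb(25, 211, 9); #16ba08 is rgb(22, 186, 8).
On the G channel (widest range): 186 ≈ 211 + (p/100)(0 − 211), so p ≈ 100×(186 − 211)/(0 − 211) = -2500/-211 = 11.85.
p = 12 reproduces all three channels after rounding.

12%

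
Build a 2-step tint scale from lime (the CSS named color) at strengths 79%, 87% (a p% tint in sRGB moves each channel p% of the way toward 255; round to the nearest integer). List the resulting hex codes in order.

#c9ffc9, #deffde

CSS lime is rgb(0, 255, 0).
79%: (0 + 201.45 = 201.45→201, 255→255, 0 + 201.45 = 201.45→201) → #c9ffc9
87%: (0 + 221.85 = 221.85→222, 255→255, 0 + 221.85 = 221.85→222) → #deffde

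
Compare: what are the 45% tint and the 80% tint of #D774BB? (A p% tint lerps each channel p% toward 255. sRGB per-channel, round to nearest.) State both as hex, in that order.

#D774BB is rgb(215, 116, 187).
45% tint:
  R: 215 + 0.45×(255−215) = 215 + 18 = 233 → 233
  G: 116 + 62.55 = 178.55 → 179
  B: 187 + 30.6 = 217.6 → 218
  → #E9B3DA
80% tint:
  R: 215 + 0.8×(255−215) = 215 + 32 = 247 → 247
  G: 116 + 111.2 = 227.2 → 227
  B: 187 + 0.8×(255−187) = 187 + 54.4 = 241.4 → 241
  → #F7E3F1

#E9B3DA, #F7E3F1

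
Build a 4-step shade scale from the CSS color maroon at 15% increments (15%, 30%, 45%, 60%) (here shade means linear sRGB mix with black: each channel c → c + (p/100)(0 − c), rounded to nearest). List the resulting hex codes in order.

#6D0000, #5A0000, #460000, #330000

CSS maroon is rgb(128, 0, 0).
15%: (128 − 19.2 = 108.8→109, 0→0, 0→0) → #6D0000
30%: (128 − 38.4 = 89.6→90, 0→0, 0→0) → #5A0000
45%: (128 − 57.6 = 70.4→70, 0→0, 0→0) → #460000
60%: (128 − 76.8 = 51.2→51, 0→0, 0→0) → #330000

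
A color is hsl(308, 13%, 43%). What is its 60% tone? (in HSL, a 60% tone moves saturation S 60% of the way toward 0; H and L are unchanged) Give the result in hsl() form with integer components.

hsl(308, 5%, 43%)

S moves 60% from 13 toward 0: 13 − 7.8 = 5.2 → 5.
H and L are unchanged.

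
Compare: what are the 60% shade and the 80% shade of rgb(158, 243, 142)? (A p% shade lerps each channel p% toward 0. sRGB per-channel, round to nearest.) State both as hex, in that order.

60% shade:
  R: 158 + 0.6×(0−158) = 158 − 94.8 = 63.2 → 63
  G: 243 + 0.6×(0−243) = 243 − 145.8 = 97.2 → 97
  B: 142 + 0.6×(0−142) = 142 − 85.2 = 56.8 → 57
  → #3f6139
80% shade:
  R: 158 − 126.4 = 31.6 → 32
  G: 243 − 194.4 = 48.6 → 49
  B: 142 + 0.8×(0−142) = 142 − 113.6 = 28.4 → 28
  → #20311c

#3f6139, #20311c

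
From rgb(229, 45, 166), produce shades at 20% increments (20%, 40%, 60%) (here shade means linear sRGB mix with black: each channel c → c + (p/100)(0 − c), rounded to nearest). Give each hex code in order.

20%: (229 − 45.8 = 183.2→183, 45 − 9 = 36→36, 166 − 33.2 = 132.8→133) → #B72485
40%: (229 − 91.6 = 137.4→137, 45 − 18 = 27→27, 166 − 66.4 = 99.6→100) → #891B64
60%: (229 − 137.4 = 91.6→92, 45 − 27 = 18→18, 166 − 99.6 = 66.4→66) → #5C1242

#B72485, #891B64, #5C1242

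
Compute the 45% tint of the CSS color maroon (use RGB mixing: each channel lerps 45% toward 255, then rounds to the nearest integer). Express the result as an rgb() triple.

rgb(185, 115, 115)

CSS maroon is rgb(128, 0, 0).
A 45% tint moves each channel 45% toward 255:
  R: 128 + 0.45×(255−128) = 128 + 57.15 = 185.15 → 185
  G: 0 + 114.75 = 114.75 → 115
  B: 0 + 0.45×(255−0) = 0 + 114.75 = 114.75 → 115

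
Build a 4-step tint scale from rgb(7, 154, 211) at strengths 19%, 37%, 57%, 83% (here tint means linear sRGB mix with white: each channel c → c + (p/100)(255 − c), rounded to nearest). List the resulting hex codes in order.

19%: (7 + 47.12 = 54.12→54, 154 + 19.19 = 173.19→173, 211 + 8.36 = 219.36→219) → #36ADDB
37%: (7 + 91.76 = 98.76→99, 154 + 37.37 = 191.37→191, 211 + 16.28 = 227.28→227) → #63BFE3
57%: (7 + 141.36 = 148.36→148, 154 + 57.57 = 211.57→212, 211 + 25.08 = 236.08→236) → #94D4EC
83%: (7 + 205.84 = 212.84→213, 154 + 83.83 = 237.83→238, 211 + 36.52 = 247.52→248) → #D5EEF8

#36ADDB, #63BFE3, #94D4EC, #D5EEF8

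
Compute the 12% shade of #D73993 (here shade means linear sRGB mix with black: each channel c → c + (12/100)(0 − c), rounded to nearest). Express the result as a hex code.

#BD3281

#D73993 is rgb(215, 57, 147).
Lerp each channel 12% toward 0:
  R: 215 − 25.8 = 189.2 → 189
  G: 57 + 0.12×(0−57) = 57 − 6.84 = 50.16 → 50
  B: 147 − 17.64 = 129.36 → 129
rgb(189, 50, 129) = #BD3281.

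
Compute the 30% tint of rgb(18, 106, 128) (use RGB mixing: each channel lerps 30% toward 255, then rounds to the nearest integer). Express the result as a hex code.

#5997a6

Per channel, c → c + 0.3(255 − c):
  R: 18 + 0.3×(255−18) = 18 + 71.1 = 89.1 → 89
  G: 106 + 44.7 = 150.7 → 151
  B: 128 + 0.3×(255−128) = 128 + 38.1 = 166.1 → 166
rgb(89, 151, 166) = #5997a6.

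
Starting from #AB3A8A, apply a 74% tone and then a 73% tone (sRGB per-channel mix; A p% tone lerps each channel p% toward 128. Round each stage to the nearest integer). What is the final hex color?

#AB3A8A is rgb(171, 58, 138).
Lerp each channel 74% toward 128:
  R: 171 + 0.74×(128−171) = 171 − 31.82 = 139.18 → 139
  G: 58 + 0.74×(128−58) = 58 + 51.8 = 109.8 → 110
  B: 138 − 7.4 = 130.6 → 131
After the tone: rgb(139, 110, 131) = #8B6E83.
Lerp each channel 73% toward 128:
  R: 139 + 0.73×(128−139) = 139 − 8.03 = 130.97 → 131
  G: 110 + 13.14 = 123.14 → 123
  B: 131 − 2.19 = 128.81 → 129
rgb(131, 123, 129) = #837B81.

#837B81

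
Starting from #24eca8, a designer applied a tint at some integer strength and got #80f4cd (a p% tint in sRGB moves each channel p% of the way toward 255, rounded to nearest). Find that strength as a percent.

#24eca8 is rgb(36, 236, 168); #80f4cd is rgb(128, 244, 205).
On the R channel (widest range): 128 ≈ 36 + (p/100)(255 − 36), so p ≈ 100×(128 − 36)/(255 − 36) = 9200/219 = 42.01.
p = 42 reproduces all three channels after rounding.

42%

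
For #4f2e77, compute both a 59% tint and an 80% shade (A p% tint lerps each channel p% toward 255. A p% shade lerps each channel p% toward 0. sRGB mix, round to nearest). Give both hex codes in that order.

#4f2e77 is rgb(79, 46, 119).
59% tint:
  R: 79 + 0.59×(255−79) = 79 + 103.84 = 182.84 → 183
  G: 46 + 0.59×(255−46) = 46 + 123.31 = 169.31 → 169
  B: 119 + 0.59×(255−119) = 119 + 80.24 = 199.24 → 199
  → #b7a9c7
80% shade:
  R: 79 − 63.2 = 15.8 → 16
  G: 46 + 0.8×(0−46) = 46 − 36.8 = 9.2 → 9
  B: 119 + 0.8×(0−119) = 119 − 95.2 = 23.8 → 24
  → #100918

#b7a9c7, #100918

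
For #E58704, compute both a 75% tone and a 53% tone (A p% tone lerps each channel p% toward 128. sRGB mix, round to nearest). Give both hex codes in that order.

#E58704 is rgb(229, 135, 4).
75% tone:
  R: 229 − 75.75 = 153.25 → 153
  G: 135 − 5.25 = 129.75 → 130
  B: 4 + 93 = 97 → 97
  → #998261
53% tone:
  R: 229 − 53.53 = 175.47 → 175
  G: 135 − 3.71 = 131.29 → 131
  B: 4 + 0.53×(128−4) = 4 + 65.72 = 69.72 → 70
  → #AF8346

#998261, #AF8346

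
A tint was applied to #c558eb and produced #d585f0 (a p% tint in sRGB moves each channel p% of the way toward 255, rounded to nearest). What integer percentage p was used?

27%

#c558eb is rgb(197, 88, 235); #d585f0 is rgb(213, 133, 240).
On the G channel (widest range): 133 ≈ 88 + (p/100)(255 − 88), so p ≈ 100×(133 − 88)/(255 − 88) = 4500/167 = 26.95.
p = 27 reproduces all three channels after rounding.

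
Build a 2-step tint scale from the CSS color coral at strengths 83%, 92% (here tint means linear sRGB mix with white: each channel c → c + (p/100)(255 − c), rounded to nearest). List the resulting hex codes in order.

CSS coral is rgb(255, 127, 80).
83%: (255→255, 127 + 106.24 = 233.24→233, 80 + 145.25 = 225.25→225) → #ffe9e1
92%: (255→255, 127 + 117.76 = 244.76→245, 80 + 161 = 241→241) → #fff5f1

#ffe9e1, #fff5f1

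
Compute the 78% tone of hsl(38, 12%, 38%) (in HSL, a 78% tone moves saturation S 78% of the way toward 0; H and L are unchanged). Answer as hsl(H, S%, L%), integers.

hsl(38, 3%, 38%)

S moves 78% from 12 toward 0: 12 − 9.36 = 2.64 → 3.
H and L are unchanged.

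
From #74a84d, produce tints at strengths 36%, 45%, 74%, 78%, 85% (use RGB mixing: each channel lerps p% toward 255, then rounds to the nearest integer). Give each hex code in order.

#a6c78d, #b3cf9d, #dbe8d1, #e0ecd8, #eaf2e4

#74a84d is rgb(116, 168, 77).
36%: (116 + 50.04 = 166.04→166, 168 + 31.32 = 199.32→199, 77 + 64.08 = 141.08→141) → #a6c78d
45%: (116 + 62.55 = 178.55→179, 168 + 39.15 = 207.15→207, 77 + 80.1 = 157.1→157) → #b3cf9d
74%: (116 + 102.86 = 218.86→219, 168 + 64.38 = 232.38→232, 77 + 131.72 = 208.72→209) → #dbe8d1
78%: (116 + 108.42 = 224.42→224, 168 + 67.86 = 235.86→236, 77 + 138.84 = 215.84→216) → #e0ecd8
85%: (116 + 118.15 = 234.15→234, 168 + 73.95 = 241.95→242, 77 + 151.3 = 228.3→228) → #eaf2e4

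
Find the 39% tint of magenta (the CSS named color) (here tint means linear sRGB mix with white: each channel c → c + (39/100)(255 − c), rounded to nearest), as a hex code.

#FF63FF

CSS magenta is rgb(255, 0, 255).
A 39% tint moves each channel 39% toward 255:
  R: 255 + 0 = 255 → 255
  G: 0 + 99.45 = 99.45 → 99
  B: 255 + 0.39×(255−255) = 255 + 0 = 255 → 255
rgb(255, 99, 255) = #FF63FF.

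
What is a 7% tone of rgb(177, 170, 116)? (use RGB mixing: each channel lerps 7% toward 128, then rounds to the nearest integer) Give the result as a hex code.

A 7% tone moves each channel 7% toward 128:
  R: 177 + 0.07×(128−177) = 177 − 3.43 = 173.57 → 174
  G: 170 − 2.94 = 167.06 → 167
  B: 116 + 0.84 = 116.84 → 117
rgb(174, 167, 117) = #AEA775.

#AEA775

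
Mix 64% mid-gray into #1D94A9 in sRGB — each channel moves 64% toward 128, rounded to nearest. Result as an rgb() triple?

#1D94A9 is rgb(29, 148, 169).
Lerp each channel 64% toward 128:
  R: 29 + 0.64×(128−29) = 29 + 63.36 = 92.36 → 92
  G: 148 − 12.8 = 135.2 → 135
  B: 169 + 0.64×(128−169) = 169 − 26.24 = 142.76 → 143

rgb(92, 135, 143)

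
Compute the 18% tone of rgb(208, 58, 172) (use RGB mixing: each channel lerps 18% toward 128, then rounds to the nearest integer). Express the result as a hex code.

Per channel, c → c + 0.18(128 − c):
  R: 208 − 14.4 = 193.6 → 194
  G: 58 + 12.6 = 70.6 → 71
  B: 172 + 0.18×(128−172) = 172 − 7.92 = 164.08 → 164
rgb(194, 71, 164) = #c247a4.

#c247a4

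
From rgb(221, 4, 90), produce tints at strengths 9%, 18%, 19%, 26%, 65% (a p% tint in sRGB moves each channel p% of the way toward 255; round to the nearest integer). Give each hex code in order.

#e01b69, #e33178, #e33479, #e64585, #f3a7c5

9%: (221 + 3.06 = 224.06→224, 4 + 22.59 = 26.59→27, 90 + 14.85 = 104.85→105) → #e01b69
18%: (221 + 6.12 = 227.12→227, 4 + 45.18 = 49.18→49, 90 + 29.7 = 119.7→120) → #e33178
19%: (221 + 6.46 = 227.46→227, 4 + 47.69 = 51.69→52, 90 + 31.35 = 121.35→121) → #e33479
26%: (221 + 8.84 = 229.84→230, 4 + 65.26 = 69.26→69, 90 + 42.9 = 132.9→133) → #e64585
65%: (221 + 22.1 = 243.1→243, 4 + 163.15 = 167.15→167, 90 + 107.25 = 197.25→197) → #f3a7c5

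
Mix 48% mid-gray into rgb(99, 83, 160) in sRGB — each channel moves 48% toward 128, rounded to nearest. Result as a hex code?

A 48% tone moves each channel 48% toward 128:
  R: 99 + 13.92 = 112.92 → 113
  G: 83 + 21.6 = 104.6 → 105
  B: 160 − 15.36 = 144.64 → 145
rgb(113, 105, 145) = #716991.

#716991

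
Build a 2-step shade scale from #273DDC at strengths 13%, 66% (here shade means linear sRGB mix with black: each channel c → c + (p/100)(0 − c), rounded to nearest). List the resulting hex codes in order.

#273DDC is rgb(39, 61, 220).
13%: (39 − 5.07 = 33.93→34, 61 − 7.93 = 53.07→53, 220 − 28.6 = 191.4→191) → #2235BF
66%: (39 − 25.74 = 13.26→13, 61 − 40.26 = 20.74→21, 220 − 145.2 = 74.8→75) → #0D154B

#2235BF, #0D154B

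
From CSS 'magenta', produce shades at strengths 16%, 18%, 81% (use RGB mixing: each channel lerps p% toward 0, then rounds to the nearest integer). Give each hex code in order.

#D600D6, #D100D1, #300030

CSS magenta is rgb(255, 0, 255).
16%: (255 − 40.8 = 214.2→214, 0→0, 255 − 40.8 = 214.2→214) → #D600D6
18%: (255 − 45.9 = 209.1→209, 0→0, 255 − 45.9 = 209.1→209) → #D100D1
81%: (255 − 206.55 = 48.45→48, 0→0, 255 − 206.55 = 48.45→48) → #300030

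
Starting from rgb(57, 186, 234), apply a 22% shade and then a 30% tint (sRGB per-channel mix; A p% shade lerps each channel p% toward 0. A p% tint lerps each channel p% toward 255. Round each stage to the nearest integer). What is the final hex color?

#6BB2CD

A 22% shade moves each channel 22% toward 0:
  R: 57 + 0.22×(0−57) = 57 − 12.54 = 44.46 → 44
  G: 186 + 0.22×(0−186) = 186 − 40.92 = 145.08 → 145
  B: 234 − 51.48 = 182.52 → 183
After the shade: rgb(44, 145, 183) = #2C91B7.
Per channel, c → c + 0.3(255 − c):
  R: 44 + 0.3×(255−44) = 44 + 63.3 = 107.3 → 107
  G: 145 + 33 = 178 → 178
  B: 183 + 21.6 = 204.6 → 205
rgb(107, 178, 205) = #6BB2CD.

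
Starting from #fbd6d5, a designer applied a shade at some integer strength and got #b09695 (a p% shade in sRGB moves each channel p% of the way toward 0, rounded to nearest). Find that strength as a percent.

#fbd6d5 is rgb(251, 214, 213); #b09695 is rgb(176, 150, 149).
On the R channel (widest range): 176 ≈ 251 + (p/100)(0 − 251), so p ≈ 100×(176 − 251)/(0 − 251) = -7500/-251 = 29.88.
p = 30 reproduces all three channels after rounding.

30%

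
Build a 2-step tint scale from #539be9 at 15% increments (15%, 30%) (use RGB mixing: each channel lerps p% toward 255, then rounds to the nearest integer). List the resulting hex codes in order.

#539be9 is rgb(83, 155, 233).
15%: (83 + 25.8 = 108.8→109, 155 + 15 = 170→170, 233 + 3.3 = 236.3→236) → #6daaec
30%: (83 + 51.6 = 134.6→135, 155 + 30 = 185→185, 233 + 6.6 = 239.6→240) → #87b9f0

#6daaec, #87b9f0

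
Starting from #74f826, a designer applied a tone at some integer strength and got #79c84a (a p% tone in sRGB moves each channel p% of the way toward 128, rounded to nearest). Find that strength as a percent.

40%

#74f826 is rgb(116, 248, 38); #79c84a is rgb(121, 200, 74).
On the G channel (widest range): 200 ≈ 248 + (p/100)(128 − 248), so p ≈ 100×(200 − 248)/(128 − 248) = -4800/-120 = 40.00.
p = 40 reproduces all three channels after rounding.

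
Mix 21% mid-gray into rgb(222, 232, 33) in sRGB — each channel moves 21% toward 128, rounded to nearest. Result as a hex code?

A 21% tone moves each channel 21% toward 128:
  R: 222 + 0.21×(128−222) = 222 − 19.74 = 202.26 → 202
  G: 232 − 21.84 = 210.16 → 210
  B: 33 + 19.95 = 52.95 → 53
rgb(202, 210, 53) = #cad235.

#cad235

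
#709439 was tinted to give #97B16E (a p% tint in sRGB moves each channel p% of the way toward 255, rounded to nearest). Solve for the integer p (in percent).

#709439 is rgb(112, 148, 57); #97B16E is rgb(151, 177, 110).
On the B channel (widest range): 110 ≈ 57 + (p/100)(255 − 57), so p ≈ 100×(110 − 57)/(255 − 57) = 5300/198 = 26.77.
p = 27 reproduces all three channels after rounding.

27%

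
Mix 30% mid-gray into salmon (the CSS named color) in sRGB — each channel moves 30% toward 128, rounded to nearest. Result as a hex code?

#D58076

CSS salmon is rgb(250, 128, 114).
A 30% tone moves each channel 30% toward 128:
  R: 250 − 36.6 = 213.4 → 213
  G: 128 + 0 = 128 → 128
  B: 114 + 4.2 = 118.2 → 118
rgb(213, 128, 118) = #D58076.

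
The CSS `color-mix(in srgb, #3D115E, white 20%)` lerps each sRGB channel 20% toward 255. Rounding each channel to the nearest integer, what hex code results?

#3D115E is rgb(61, 17, 94).
Lerp each channel 20% toward 255:
  R: 61 + 0.2×(255−61) = 61 + 38.8 = 99.8 → 100
  G: 17 + 0.2×(255−17) = 17 + 47.6 = 64.6 → 65
  B: 94 + 32.2 = 126.2 → 126
rgb(100, 65, 126) = #64417E.

#64417E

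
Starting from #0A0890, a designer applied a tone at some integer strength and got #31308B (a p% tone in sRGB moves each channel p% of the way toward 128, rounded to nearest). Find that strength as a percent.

#0A0890 is rgb(10, 8, 144); #31308B is rgb(49, 48, 139).
On the G channel (widest range): 48 ≈ 8 + (p/100)(128 − 8), so p ≈ 100×(48 − 8)/(128 − 8) = 4000/120 = 33.33.
p = 33 reproduces all three channels after rounding.

33%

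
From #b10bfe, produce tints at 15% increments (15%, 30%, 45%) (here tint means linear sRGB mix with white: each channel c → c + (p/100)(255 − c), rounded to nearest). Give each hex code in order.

#b10bfe is rgb(177, 11, 254).
15%: (177 + 11.7 = 188.7→189, 11 + 36.6 = 47.6→48, 254→254) → #bd30fe
30%: (177 + 23.4 = 200.4→200, 11 + 73.2 = 84.2→84, 254→254) → #c854fe
45%: (177 + 35.1 = 212.1→212, 11 + 109.8 = 120.8→121, 254→254) → #d479fe

#bd30fe, #c854fe, #d479fe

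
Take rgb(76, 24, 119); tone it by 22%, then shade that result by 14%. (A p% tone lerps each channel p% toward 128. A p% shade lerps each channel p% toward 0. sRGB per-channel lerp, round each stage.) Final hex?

#4B2868

Lerp each channel 22% toward 128:
  R: 76 + 0.22×(128−76) = 76 + 11.44 = 87.44 → 87
  G: 24 + 22.88 = 46.88 → 47
  B: 119 + 1.98 = 120.98 → 121
After the tone: rgb(87, 47, 121) = #572F79.
Lerp each channel 14% toward 0:
  R: 87 + 0.14×(0−87) = 87 − 12.18 = 74.82 → 75
  G: 47 − 6.58 = 40.42 → 40
  B: 121 + 0.14×(0−121) = 121 − 16.94 = 104.06 → 104
rgb(75, 40, 104) = #4B2868.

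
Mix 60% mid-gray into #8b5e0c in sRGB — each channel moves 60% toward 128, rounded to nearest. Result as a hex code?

#8b5e0c is rgb(139, 94, 12).
Per channel, c → c + 0.6(128 − c):
  R: 139 + 0.6×(128−139) = 139 − 6.6 = 132.4 → 132
  G: 94 + 0.6×(128−94) = 94 + 20.4 = 114.4 → 114
  B: 12 + 69.6 = 81.6 → 82
rgb(132, 114, 82) = #847252.

#847252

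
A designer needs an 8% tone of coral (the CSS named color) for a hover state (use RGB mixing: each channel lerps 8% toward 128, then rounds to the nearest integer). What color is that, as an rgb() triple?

CSS coral is rgb(255, 127, 80).
An 8% tone moves each channel 8% toward 128:
  R: 255 − 10.16 = 244.84 → 245
  G: 127 + 0.08 = 127.08 → 127
  B: 80 + 0.08×(128−80) = 80 + 3.84 = 83.84 → 84

rgb(245, 127, 84)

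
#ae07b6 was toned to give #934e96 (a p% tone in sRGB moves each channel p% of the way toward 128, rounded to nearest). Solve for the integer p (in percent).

59%

#ae07b6 is rgb(174, 7, 182); #934e96 is rgb(147, 78, 150).
On the G channel (widest range): 78 ≈ 7 + (p/100)(128 − 7), so p ≈ 100×(78 − 7)/(128 − 7) = 7100/121 = 58.68.
p = 59 reproduces all three channels after rounding.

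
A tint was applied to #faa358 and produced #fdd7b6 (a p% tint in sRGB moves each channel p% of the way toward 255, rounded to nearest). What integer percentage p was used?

56%

#faa358 is rgb(250, 163, 88); #fdd7b6 is rgb(253, 215, 182).
On the B channel (widest range): 182 ≈ 88 + (p/100)(255 − 88), so p ≈ 100×(182 − 88)/(255 − 88) = 9400/167 = 56.29.
p = 56 reproduces all three channels after rounding.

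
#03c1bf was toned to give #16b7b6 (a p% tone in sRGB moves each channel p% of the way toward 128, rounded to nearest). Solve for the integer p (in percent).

15%

#03c1bf is rgb(3, 193, 191); #16b7b6 is rgb(22, 183, 182).
On the R channel (widest range): 22 ≈ 3 + (p/100)(128 − 3), so p ≈ 100×(22 − 3)/(128 − 3) = 1900/125 = 15.20.
p = 15 reproduces all three channels after rounding.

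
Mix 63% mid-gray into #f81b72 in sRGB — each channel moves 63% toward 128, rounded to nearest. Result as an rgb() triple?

rgb(172, 91, 123)

#f81b72 is rgb(248, 27, 114).
Per channel, c → c + 0.63(128 − c):
  R: 248 + 0.63×(128−248) = 248 − 75.6 = 172.4 → 172
  G: 27 + 63.63 = 90.63 → 91
  B: 114 + 8.82 = 122.82 → 123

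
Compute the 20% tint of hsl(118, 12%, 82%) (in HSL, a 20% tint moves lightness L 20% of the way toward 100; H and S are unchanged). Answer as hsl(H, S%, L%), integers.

hsl(118, 12%, 86%)

L moves 20% from 82 toward 100: 82 + 3.6 = 85.6 → 86.
H and S are unchanged.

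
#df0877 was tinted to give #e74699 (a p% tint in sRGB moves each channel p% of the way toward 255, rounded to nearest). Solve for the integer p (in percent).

25%

#df0877 is rgb(223, 8, 119); #e74699 is rgb(231, 70, 153).
On the G channel (widest range): 70 ≈ 8 + (p/100)(255 − 8), so p ≈ 100×(70 − 8)/(255 − 8) = 6200/247 = 25.10.
p = 25 reproduces all three channels after rounding.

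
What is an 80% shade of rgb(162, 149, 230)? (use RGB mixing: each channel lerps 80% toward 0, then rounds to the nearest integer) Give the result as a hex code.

#201E2E

An 80% shade moves each channel 80% toward 0:
  R: 162 + 0.8×(0−162) = 162 − 129.6 = 32.4 → 32
  G: 149 + 0.8×(0−149) = 149 − 119.2 = 29.8 → 30
  B: 230 + 0.8×(0−230) = 230 − 184 = 46 → 46
rgb(32, 30, 46) = #201E2E.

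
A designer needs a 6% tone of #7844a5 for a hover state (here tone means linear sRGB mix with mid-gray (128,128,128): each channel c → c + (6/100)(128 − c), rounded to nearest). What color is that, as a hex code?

#7844a5 is rgb(120, 68, 165).
Per channel, c → c + 0.06(128 − c):
  R: 120 + 0.48 = 120.48 → 120
  G: 68 + 0.06×(128−68) = 68 + 3.6 = 71.6 → 72
  B: 165 + 0.06×(128−165) = 165 − 2.22 = 162.78 → 163
rgb(120, 72, 163) = #7848a3.

#7848a3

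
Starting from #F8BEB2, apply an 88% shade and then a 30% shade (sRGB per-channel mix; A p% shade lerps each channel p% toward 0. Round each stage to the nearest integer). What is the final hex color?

#F8BEB2 is rgb(248, 190, 178).
An 88% shade moves each channel 88% toward 0:
  R: 248 + 0.88×(0−248) = 248 − 218.24 = 29.76 → 30
  G: 190 + 0.88×(0−190) = 190 − 167.2 = 22.8 → 23
  B: 178 + 0.88×(0−178) = 178 − 156.64 = 21.36 → 21
After the shade: rgb(30, 23, 21) = #1E1715.
A 30% shade moves each channel 30% toward 0:
  R: 30 + 0.3×(0−30) = 30 − 9 = 21 → 21
  G: 23 + 0.3×(0−23) = 23 − 6.9 = 16.1 → 16
  B: 21 − 6.3 = 14.7 → 15
rgb(21, 16, 15) = #15100F.

#15100F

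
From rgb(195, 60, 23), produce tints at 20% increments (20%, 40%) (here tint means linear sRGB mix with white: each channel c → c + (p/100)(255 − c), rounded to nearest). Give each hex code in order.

20%: (195 + 12 = 207→207, 60 + 39 = 99→99, 23 + 46.4 = 69.4→69) → #CF6345
40%: (195 + 24 = 219→219, 60 + 78 = 138→138, 23 + 92.8 = 115.8→116) → #DB8A74

#CF6345, #DB8A74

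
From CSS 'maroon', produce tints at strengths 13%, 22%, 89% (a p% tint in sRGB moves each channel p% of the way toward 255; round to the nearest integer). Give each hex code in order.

#912121, #9c3838, #f1e3e3

CSS maroon is rgb(128, 0, 0).
13%: (128 + 16.51 = 144.51→145, 0 + 33.15 = 33.15→33, 0 + 33.15 = 33.15→33) → #912121
22%: (128 + 27.94 = 155.94→156, 0 + 56.1 = 56.1→56, 0 + 56.1 = 56.1→56) → #9c3838
89%: (128 + 113.03 = 241.03→241, 0 + 226.95 = 226.95→227, 0 + 226.95 = 226.95→227) → #f1e3e3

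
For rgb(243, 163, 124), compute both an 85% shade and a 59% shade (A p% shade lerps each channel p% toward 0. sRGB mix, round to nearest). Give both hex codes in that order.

#241813, #644333

85% shade:
  R: 243 + 0.85×(0−243) = 243 − 206.55 = 36.45 → 36
  G: 163 − 138.55 = 24.45 → 24
  B: 124 + 0.85×(0−124) = 124 − 105.4 = 18.6 → 19
  → #241813
59% shade:
  R: 243 + 0.59×(0−243) = 243 − 143.37 = 99.63 → 100
  G: 163 − 96.17 = 66.83 → 67
  B: 124 + 0.59×(0−124) = 124 − 73.16 = 50.84 → 51
  → #644333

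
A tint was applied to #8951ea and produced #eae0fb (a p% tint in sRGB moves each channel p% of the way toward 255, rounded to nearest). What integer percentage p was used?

#8951ea is rgb(137, 81, 234); #eae0fb is rgb(234, 224, 251).
On the G channel (widest range): 224 ≈ 81 + (p/100)(255 − 81), so p ≈ 100×(224 − 81)/(255 − 81) = 14300/174 = 82.18.
p = 82 reproduces all three channels after rounding.

82%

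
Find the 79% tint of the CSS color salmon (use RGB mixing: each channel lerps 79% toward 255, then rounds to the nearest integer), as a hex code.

CSS salmon is rgb(250, 128, 114).
Per channel, c → c + 0.79(255 − c):
  R: 250 + 0.79×(255−250) = 250 + 3.95 = 253.95 → 254
  G: 128 + 0.79×(255−128) = 128 + 100.33 = 228.33 → 228
  B: 114 + 0.79×(255−114) = 114 + 111.39 = 225.39 → 225
rgb(254, 228, 225) = #fee4e1.

#fee4e1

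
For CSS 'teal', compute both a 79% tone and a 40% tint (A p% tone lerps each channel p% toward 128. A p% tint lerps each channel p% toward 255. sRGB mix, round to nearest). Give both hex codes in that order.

#658080, #66B3B3

CSS teal is rgb(0, 128, 128).
79% tone:
  R: 0 + 0.79×(128−0) = 0 + 101.12 = 101.12 → 101
  G: 128 + 0.79×(128−128) = 128 + 0 = 128 → 128
  B: 128 + 0.79×(128−128) = 128 + 0 = 128 → 128
  → #658080
40% tint:
  R: 0 + 0.4×(255−0) = 0 + 102 = 102 → 102
  G: 128 + 50.8 = 178.8 → 179
  B: 128 + 50.8 = 178.8 → 179
  → #66B3B3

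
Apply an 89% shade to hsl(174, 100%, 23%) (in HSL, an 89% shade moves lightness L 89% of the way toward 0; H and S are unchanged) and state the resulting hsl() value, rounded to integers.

L moves 89% from 23 toward 0: 23 − 20.47 = 2.53 → 3.
H and S are unchanged.

hsl(174, 100%, 3%)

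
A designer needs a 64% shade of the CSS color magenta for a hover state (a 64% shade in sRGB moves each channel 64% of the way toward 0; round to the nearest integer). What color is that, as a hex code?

CSS magenta is rgb(255, 0, 255).
A 64% shade moves each channel 64% toward 0:
  R: 255 + 0.64×(0−255) = 255 − 163.2 = 91.8 → 92
  G: 0 + 0 = 0 → 0
  B: 255 + 0.64×(0−255) = 255 − 163.2 = 91.8 → 92
rgb(92, 0, 92) = #5C005C.

#5C005C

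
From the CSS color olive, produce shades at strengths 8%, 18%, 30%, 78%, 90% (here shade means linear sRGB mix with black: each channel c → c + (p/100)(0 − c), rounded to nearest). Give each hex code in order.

#767600, #696900, #5A5A00, #1C1C00, #0D0D00

CSS olive is rgb(128, 128, 0).
8%: (128 − 10.24 = 117.76→118, 128 − 10.24 = 117.76→118, 0→0) → #767600
18%: (128 − 23.04 = 104.96→105, 128 − 23.04 = 104.96→105, 0→0) → #696900
30%: (128 − 38.4 = 89.6→90, 128 − 38.4 = 89.6→90, 0→0) → #5A5A00
78%: (128 − 99.84 = 28.16→28, 128 − 99.84 = 28.16→28, 0→0) → #1C1C00
90%: (128 − 115.2 = 12.8→13, 128 − 115.2 = 12.8→13, 0→0) → #0D0D00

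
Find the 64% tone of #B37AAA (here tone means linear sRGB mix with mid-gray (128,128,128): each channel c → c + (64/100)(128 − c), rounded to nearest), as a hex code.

#B37AAA is rgb(179, 122, 170).
A 64% tone moves each channel 64% toward 128:
  R: 179 + 0.64×(128−179) = 179 − 32.64 = 146.36 → 146
  G: 122 + 0.64×(128−122) = 122 + 3.84 = 125.84 → 126
  B: 170 + 0.64×(128−170) = 170 − 26.88 = 143.12 → 143
rgb(146, 126, 143) = #927E8F.

#927E8F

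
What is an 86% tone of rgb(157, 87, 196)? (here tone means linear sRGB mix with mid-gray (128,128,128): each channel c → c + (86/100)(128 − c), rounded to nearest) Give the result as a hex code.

#847a8a

An 86% tone moves each channel 86% toward 128:
  R: 157 + 0.86×(128−157) = 157 − 24.94 = 132.06 → 132
  G: 87 + 0.86×(128−87) = 87 + 35.26 = 122.26 → 122
  B: 196 + 0.86×(128−196) = 196 − 58.48 = 137.52 → 138
rgb(132, 122, 138) = #847a8a.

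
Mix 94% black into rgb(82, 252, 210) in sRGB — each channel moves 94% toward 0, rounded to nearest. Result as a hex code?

#050f0d

Lerp each channel 94% toward 0:
  R: 82 + 0.94×(0−82) = 82 − 77.08 = 4.92 → 5
  G: 252 − 236.88 = 15.12 → 15
  B: 210 − 197.4 = 12.6 → 13
rgb(5, 15, 13) = #050f0d.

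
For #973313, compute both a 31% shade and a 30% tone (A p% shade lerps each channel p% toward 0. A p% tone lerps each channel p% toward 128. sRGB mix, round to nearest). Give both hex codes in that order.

#68230d, #904a34

#973313 is rgb(151, 51, 19).
31% shade:
  R: 151 + 0.31×(0−151) = 151 − 46.81 = 104.19 → 104
  G: 51 + 0.31×(0−51) = 51 − 15.81 = 35.19 → 35
  B: 19 + 0.31×(0−19) = 19 − 5.89 = 13.11 → 13
  → #68230d
30% tone:
  R: 151 − 6.9 = 144.1 → 144
  G: 51 + 0.3×(128−51) = 51 + 23.1 = 74.1 → 74
  B: 19 + 32.7 = 51.7 → 52
  → #904a34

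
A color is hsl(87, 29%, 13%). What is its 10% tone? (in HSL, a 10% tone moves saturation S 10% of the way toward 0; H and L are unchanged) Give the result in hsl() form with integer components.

hsl(87, 26%, 13%)

S moves 10% from 29 toward 0: 29 − 2.9 = 26.1 → 26.
H and L are unchanged.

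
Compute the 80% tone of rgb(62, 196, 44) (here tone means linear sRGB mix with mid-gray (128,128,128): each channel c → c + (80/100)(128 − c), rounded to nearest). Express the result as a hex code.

Per channel, c → c + 0.8(128 − c):
  R: 62 + 0.8×(128−62) = 62 + 52.8 = 114.8 → 115
  G: 196 − 54.4 = 141.6 → 142
  B: 44 + 0.8×(128−44) = 44 + 67.2 = 111.2 → 111
rgb(115, 142, 111) = #738E6F.

#738E6F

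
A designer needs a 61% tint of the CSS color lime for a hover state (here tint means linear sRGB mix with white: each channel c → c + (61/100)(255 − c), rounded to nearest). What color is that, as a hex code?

CSS lime is rgb(0, 255, 0).
Per channel, c → c + 0.61(255 − c):
  R: 0 + 155.55 = 155.55 → 156
  G: 255 + 0 = 255 → 255
  B: 0 + 0.61×(255−0) = 0 + 155.55 = 155.55 → 156
rgb(156, 255, 156) = #9CFF9C.

#9CFF9C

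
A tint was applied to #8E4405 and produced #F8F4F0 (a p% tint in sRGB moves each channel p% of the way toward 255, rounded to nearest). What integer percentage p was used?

94%

#8E4405 is rgb(142, 68, 5); #F8F4F0 is rgb(248, 244, 240).
On the B channel (widest range): 240 ≈ 5 + (p/100)(255 − 5), so p ≈ 100×(240 − 5)/(255 − 5) = 23500/250 = 94.00.
p = 94 reproduces all three channels after rounding.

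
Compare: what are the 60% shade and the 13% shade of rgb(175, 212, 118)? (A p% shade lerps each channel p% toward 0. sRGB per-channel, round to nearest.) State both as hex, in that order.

#46552f, #98b867

60% shade:
  R: 175 − 105 = 70 → 70
  G: 212 + 0.6×(0−212) = 212 − 127.2 = 84.8 → 85
  B: 118 + 0.6×(0−118) = 118 − 70.8 = 47.2 → 47
  → #46552f
13% shade:
  R: 175 + 0.13×(0−175) = 175 − 22.75 = 152.25 → 152
  G: 212 − 27.56 = 184.44 → 184
  B: 118 + 0.13×(0−118) = 118 − 15.34 = 102.66 → 103
  → #98b867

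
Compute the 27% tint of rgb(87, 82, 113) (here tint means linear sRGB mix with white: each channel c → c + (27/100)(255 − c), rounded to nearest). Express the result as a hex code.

#848197

Lerp each channel 27% toward 255:
  R: 87 + 0.27×(255−87) = 87 + 45.36 = 132.36 → 132
  G: 82 + 46.71 = 128.71 → 129
  B: 113 + 38.34 = 151.34 → 151
rgb(132, 129, 151) = #848197.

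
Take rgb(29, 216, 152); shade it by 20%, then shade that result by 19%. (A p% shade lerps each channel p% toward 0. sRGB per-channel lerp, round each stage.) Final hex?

#138C63

A 20% shade moves each channel 20% toward 0:
  R: 29 − 5.8 = 23.2 → 23
  G: 216 − 43.2 = 172.8 → 173
  B: 152 + 0.2×(0−152) = 152 − 30.4 = 121.6 → 122
After the shade: rgb(23, 173, 122) = #17AD7A.
Per channel, c → c + 0.19(0 − c):
  R: 23 + 0.19×(0−23) = 23 − 4.37 = 18.63 → 19
  G: 173 − 32.87 = 140.13 → 140
  B: 122 + 0.19×(0−122) = 122 − 23.18 = 98.82 → 99
rgb(19, 140, 99) = #138C63.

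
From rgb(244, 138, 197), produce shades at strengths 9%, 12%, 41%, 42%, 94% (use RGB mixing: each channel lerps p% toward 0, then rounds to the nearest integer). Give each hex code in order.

#DE7EB3, #D779AD, #905174, #8E5072, #0F080C

9%: (244 − 21.96 = 222.04→222, 138 − 12.42 = 125.58→126, 197 − 17.73 = 179.27→179) → #DE7EB3
12%: (244 − 29.28 = 214.72→215, 138 − 16.56 = 121.44→121, 197 − 23.64 = 173.36→173) → #D779AD
41%: (244 − 100.04 = 143.96→144, 138 − 56.58 = 81.42→81, 197 − 80.77 = 116.23→116) → #905174
42%: (244 − 102.48 = 141.52→142, 138 − 57.96 = 80.04→80, 197 − 82.74 = 114.26→114) → #8E5072
94%: (244 − 229.36 = 14.64→15, 138 − 129.72 = 8.28→8, 197 − 185.18 = 11.82→12) → #0F080C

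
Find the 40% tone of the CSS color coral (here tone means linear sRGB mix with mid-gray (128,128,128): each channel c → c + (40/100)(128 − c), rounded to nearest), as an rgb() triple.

CSS coral is rgb(255, 127, 80).
Lerp each channel 40% toward 128:
  R: 255 − 50.8 = 204.2 → 204
  G: 127 + 0.4 = 127.4 → 127
  B: 80 + 0.4×(128−80) = 80 + 19.2 = 99.2 → 99

rgb(204, 127, 99)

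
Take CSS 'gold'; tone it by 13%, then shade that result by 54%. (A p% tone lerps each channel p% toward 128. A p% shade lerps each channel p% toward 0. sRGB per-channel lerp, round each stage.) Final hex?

#6D5E08

CSS gold is rgb(255, 215, 0).
Lerp each channel 13% toward 128:
  R: 255 + 0.13×(128−255) = 255 − 16.51 = 238.49 → 238
  G: 215 + 0.13×(128−215) = 215 − 11.31 = 203.69 → 204
  B: 0 + 0.13×(128−0) = 0 + 16.64 = 16.64 → 17
After the tone: rgb(238, 204, 17) = #EECC11.
Lerp each channel 54% toward 0:
  R: 238 − 128.52 = 109.48 → 109
  G: 204 + 0.54×(0−204) = 204 − 110.16 = 93.84 → 94
  B: 17 + 0.54×(0−17) = 17 − 9.18 = 7.82 → 8
rgb(109, 94, 8) = #6D5E08.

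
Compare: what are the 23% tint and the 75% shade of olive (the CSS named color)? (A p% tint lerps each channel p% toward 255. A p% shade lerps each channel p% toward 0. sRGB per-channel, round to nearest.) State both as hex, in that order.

CSS olive is rgb(128, 128, 0).
23% tint:
  R: 128 + 0.23×(255−128) = 128 + 29.21 = 157.21 → 157
  G: 128 + 0.23×(255−128) = 128 + 29.21 = 157.21 → 157
  B: 0 + 0.23×(255−0) = 0 + 58.65 = 58.65 → 59
  → #9D9D3B
75% shade:
  R: 128 − 96 = 32 → 32
  G: 128 − 96 = 32 → 32
  B: 0 + 0.75×(0−0) = 0 + 0 = 0 → 0
  → #202000

#9D9D3B, #202000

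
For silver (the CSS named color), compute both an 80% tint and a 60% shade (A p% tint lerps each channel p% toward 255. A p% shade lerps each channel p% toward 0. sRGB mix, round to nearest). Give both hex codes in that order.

#F2F2F2, #4D4D4D

CSS silver is rgb(192, 192, 192).
80% tint:
  R: 192 + 50.4 = 242.4 → 242
  G: 192 + 0.8×(255−192) = 192 + 50.4 = 242.4 → 242
  B: 192 + 0.8×(255−192) = 192 + 50.4 = 242.4 → 242
  → #F2F2F2
60% shade:
  R: 192 + 0.6×(0−192) = 192 − 115.2 = 76.8 → 77
  G: 192 + 0.6×(0−192) = 192 − 115.2 = 76.8 → 77
  B: 192 + 0.6×(0−192) = 192 − 115.2 = 76.8 → 77
  → #4D4D4D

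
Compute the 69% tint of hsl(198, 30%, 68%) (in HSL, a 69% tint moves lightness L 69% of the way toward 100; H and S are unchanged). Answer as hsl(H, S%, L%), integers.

L moves 69% from 68 toward 100: 68 + 22.08 = 90.08 → 90.
H and S are unchanged.

hsl(198, 30%, 90%)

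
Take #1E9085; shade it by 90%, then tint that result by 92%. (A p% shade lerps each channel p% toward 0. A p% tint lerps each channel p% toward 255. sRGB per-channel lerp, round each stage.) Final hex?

#EBECEC

#1E9085 is rgb(30, 144, 133).
Lerp each channel 90% toward 0:
  R: 30 + 0.9×(0−30) = 30 − 27 = 3 → 3
  G: 144 + 0.9×(0−144) = 144 − 129.6 = 14.4 → 14
  B: 133 + 0.9×(0−133) = 133 − 119.7 = 13.3 → 13
After the shade: rgb(3, 14, 13) = #030E0D.
A 92% tint moves each channel 92% toward 255:
  R: 3 + 0.92×(255−3) = 3 + 231.84 = 234.84 → 235
  G: 14 + 221.72 = 235.72 → 236
  B: 13 + 222.64 = 235.64 → 236
rgb(235, 236, 236) = #EBECEC.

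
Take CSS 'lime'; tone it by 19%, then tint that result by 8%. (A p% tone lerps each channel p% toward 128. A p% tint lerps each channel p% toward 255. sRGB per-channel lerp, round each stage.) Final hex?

#2ae92a

CSS lime is rgb(0, 255, 0).
A 19% tone moves each channel 19% toward 128:
  R: 0 + 0.19×(128−0) = 0 + 24.32 = 24.32 → 24
  G: 255 − 24.13 = 230.87 → 231
  B: 0 + 0.19×(128−0) = 0 + 24.32 = 24.32 → 24
After the tone: rgb(24, 231, 24) = #18e718.
An 8% tint moves each channel 8% toward 255:
  R: 24 + 18.48 = 42.48 → 42
  G: 231 + 1.92 = 232.92 → 233
  B: 24 + 0.08×(255−24) = 24 + 18.48 = 42.48 → 42
rgb(42, 233, 42) = #2ae92a.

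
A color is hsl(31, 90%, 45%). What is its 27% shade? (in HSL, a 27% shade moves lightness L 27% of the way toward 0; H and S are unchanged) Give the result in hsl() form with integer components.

hsl(31, 90%, 33%)

L moves 27% from 45 toward 0: 45 − 12.15 = 32.85 → 33.
H and S are unchanged.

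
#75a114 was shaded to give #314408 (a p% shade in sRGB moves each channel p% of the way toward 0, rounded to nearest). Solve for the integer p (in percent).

58%

#75a114 is rgb(117, 161, 20); #314408 is rgb(49, 68, 8).
On the G channel (widest range): 68 ≈ 161 + (p/100)(0 − 161), so p ≈ 100×(68 − 161)/(0 − 161) = -9300/-161 = 57.76.
p = 58 reproduces all three channels after rounding.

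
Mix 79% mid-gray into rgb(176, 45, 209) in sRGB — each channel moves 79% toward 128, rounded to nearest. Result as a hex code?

#8A6F91

Lerp each channel 79% toward 128:
  R: 176 + 0.79×(128−176) = 176 − 37.92 = 138.08 → 138
  G: 45 + 65.57 = 110.57 → 111
  B: 209 + 0.79×(128−209) = 209 − 63.99 = 145.01 → 145
rgb(138, 111, 145) = #8A6F91.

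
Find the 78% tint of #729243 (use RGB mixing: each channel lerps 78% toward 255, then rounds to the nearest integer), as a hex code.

#e0e7d6

#729243 is rgb(114, 146, 67).
Lerp each channel 78% toward 255:
  R: 114 + 0.78×(255−114) = 114 + 109.98 = 223.98 → 224
  G: 146 + 85.02 = 231.02 → 231
  B: 67 + 146.64 = 213.64 → 214
rgb(224, 231, 214) = #e0e7d6.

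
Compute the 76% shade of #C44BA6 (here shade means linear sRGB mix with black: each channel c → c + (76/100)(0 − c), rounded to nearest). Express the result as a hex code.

#C44BA6 is rgb(196, 75, 166).
Per channel, c → c + 0.76(0 − c):
  R: 196 + 0.76×(0−196) = 196 − 148.96 = 47.04 → 47
  G: 75 − 57 = 18 → 18
  B: 166 + 0.76×(0−166) = 166 − 126.16 = 39.84 → 40
rgb(47, 18, 40) = #2F1228.

#2F1228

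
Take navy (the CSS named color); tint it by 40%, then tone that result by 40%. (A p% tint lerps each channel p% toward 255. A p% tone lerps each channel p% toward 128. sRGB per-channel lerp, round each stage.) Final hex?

CSS navy is rgb(0, 0, 128).
Per channel, c → c + 0.4(255 − c):
  R: 0 + 0.4×(255−0) = 0 + 102 = 102 → 102
  G: 0 + 0.4×(255−0) = 0 + 102 = 102 → 102
  B: 128 + 0.4×(255−128) = 128 + 50.8 = 178.8 → 179
After the tint: rgb(102, 102, 179) = #6666B3.
A 40% tone moves each channel 40% toward 128:
  R: 102 + 0.4×(128−102) = 102 + 10.4 = 112.4 → 112
  G: 102 + 0.4×(128−102) = 102 + 10.4 = 112.4 → 112
  B: 179 − 20.4 = 158.6 → 159
rgb(112, 112, 159) = #70709F.

#70709F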